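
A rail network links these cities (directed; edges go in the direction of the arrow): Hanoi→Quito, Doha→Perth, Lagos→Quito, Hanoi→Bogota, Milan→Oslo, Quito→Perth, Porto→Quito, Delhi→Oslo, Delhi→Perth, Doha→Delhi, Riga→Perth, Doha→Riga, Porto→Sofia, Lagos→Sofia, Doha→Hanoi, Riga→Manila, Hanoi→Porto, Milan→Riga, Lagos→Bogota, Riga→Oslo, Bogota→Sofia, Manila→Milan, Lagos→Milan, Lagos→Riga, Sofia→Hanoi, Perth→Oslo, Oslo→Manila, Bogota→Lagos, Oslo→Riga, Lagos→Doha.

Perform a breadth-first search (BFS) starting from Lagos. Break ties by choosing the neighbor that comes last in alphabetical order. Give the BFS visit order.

Lagos, Sofia, Riga, Quito, Milan, Doha, Bogota, Hanoi, Perth, Oslo, Manila, Delhi, Porto

Visit Lagos; enqueue Sofia, Riga, Quito, Milan, Doha, Bogota → queue [Sofia, Riga, Quito, Milan, Doha, Bogota]
Visit Sofia; enqueue Hanoi → queue [Riga, Quito, Milan, Doha, Bogota, Hanoi]
Visit Riga; enqueue Perth, Oslo, Manila → queue [Quito, Milan, Doha, Bogota, Hanoi, Perth, Oslo, Manila]
Visit Quito → queue [Milan, Doha, Bogota, Hanoi, Perth, Oslo, Manila]
Visit Milan → queue [Doha, Bogota, Hanoi, Perth, Oslo, Manila]
Visit Doha; enqueue Delhi → queue [Bogota, Hanoi, Perth, Oslo, Manila, Delhi]
Visit Bogota → queue [Hanoi, Perth, Oslo, Manila, Delhi]
Visit Hanoi; enqueue Porto → queue [Perth, Oslo, Manila, Delhi, Porto]
Visit Perth → queue [Oslo, Manila, Delhi, Porto]
Visit Oslo → queue [Manila, Delhi, Porto]
Visit Manila → queue [Delhi, Porto]
Visit Delhi → queue [Porto]
Visit Porto → queue []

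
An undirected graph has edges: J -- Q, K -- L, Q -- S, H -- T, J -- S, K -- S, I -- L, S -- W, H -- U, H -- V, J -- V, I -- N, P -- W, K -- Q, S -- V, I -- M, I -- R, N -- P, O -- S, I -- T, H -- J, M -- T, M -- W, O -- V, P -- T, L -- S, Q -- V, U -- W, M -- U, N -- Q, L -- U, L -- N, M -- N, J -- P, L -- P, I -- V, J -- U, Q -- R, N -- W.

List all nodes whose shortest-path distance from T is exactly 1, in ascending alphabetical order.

H, I, M, P

Level 0: T
Level 1: H, I, M, P
Level 2: J, L, N, R, U, V, W
Level 3: K, O, Q, S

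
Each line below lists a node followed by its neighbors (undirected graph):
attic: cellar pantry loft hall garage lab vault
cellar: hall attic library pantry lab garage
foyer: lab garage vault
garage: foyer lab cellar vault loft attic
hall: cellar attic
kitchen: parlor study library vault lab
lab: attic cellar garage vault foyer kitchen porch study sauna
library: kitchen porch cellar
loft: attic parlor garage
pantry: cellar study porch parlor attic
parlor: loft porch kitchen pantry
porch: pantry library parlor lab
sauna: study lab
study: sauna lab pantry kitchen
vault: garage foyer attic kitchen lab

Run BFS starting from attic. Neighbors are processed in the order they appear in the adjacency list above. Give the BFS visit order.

attic, cellar, pantry, loft, hall, garage, lab, vault, library, study, porch, parlor, foyer, kitchen, sauna

Visit attic; enqueue cellar, pantry, loft, hall, garage, lab, vault → queue [cellar, pantry, loft, hall, garage, lab, vault]
Visit cellar; enqueue library → queue [pantry, loft, hall, garage, lab, vault, library]
Visit pantry; enqueue study, porch, parlor → queue [loft, hall, garage, lab, vault, library, study, porch, parlor]
Visit loft → queue [hall, garage, lab, vault, library, study, porch, parlor]
Visit hall → queue [garage, lab, vault, library, study, porch, parlor]
Visit garage; enqueue foyer → queue [lab, vault, library, study, porch, parlor, foyer]
Visit lab; enqueue kitchen, sauna → queue [vault, library, study, porch, parlor, foyer, kitchen, sauna]
Visit vault → queue [library, study, porch, parlor, foyer, kitchen, sauna]
Visit library → queue [study, porch, parlor, foyer, kitchen, sauna]
Visit study → queue [porch, parlor, foyer, kitchen, sauna]
Visit porch → queue [parlor, foyer, kitchen, sauna]
Visit parlor → queue [foyer, kitchen, sauna]
Visit foyer → queue [kitchen, sauna]
Visit kitchen → queue [sauna]
Visit sauna → queue []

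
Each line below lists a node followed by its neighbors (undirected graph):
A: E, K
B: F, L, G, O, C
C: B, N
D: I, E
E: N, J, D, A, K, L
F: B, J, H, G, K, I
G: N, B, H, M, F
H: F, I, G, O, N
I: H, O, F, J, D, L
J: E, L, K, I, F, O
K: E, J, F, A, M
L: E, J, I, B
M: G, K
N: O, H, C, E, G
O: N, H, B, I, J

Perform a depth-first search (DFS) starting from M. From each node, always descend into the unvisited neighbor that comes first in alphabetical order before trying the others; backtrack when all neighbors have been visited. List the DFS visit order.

M, G, B, C, N, E, A, K, F, H, I, D, J, L, O

Visit M
M → G
G → B
B → C
C → N
N → E
E → A
A → K
K → F
F → H
H → I
I → D
I → J
J → L
J → O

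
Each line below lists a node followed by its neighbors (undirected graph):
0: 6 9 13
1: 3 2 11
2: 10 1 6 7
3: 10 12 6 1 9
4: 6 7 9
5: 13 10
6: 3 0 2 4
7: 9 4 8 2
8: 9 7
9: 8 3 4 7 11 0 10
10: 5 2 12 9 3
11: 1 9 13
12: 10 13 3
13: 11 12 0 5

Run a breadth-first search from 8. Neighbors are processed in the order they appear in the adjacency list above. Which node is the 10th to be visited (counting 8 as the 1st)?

12

Visit 8; enqueue 9, 7 → queue [9, 7]
Visit 9; enqueue 3, 4, 11, 0, 10 → queue [7, 3, 4, 11, 0, 10]
Visit 7; enqueue 2 → queue [3, 4, 11, 0, 10, 2]
Visit 3; enqueue 12, 6, 1 → queue [4, 11, 0, 10, 2, 12, 6, 1]
Visit 4 → queue [11, 0, 10, 2, 12, 6, 1]
Visit 11; enqueue 13 → queue [0, 10, 2, 12, 6, 1, 13]
Visit 0 → queue [10, 2, 12, 6, 1, 13]
Visit 10; enqueue 5 → queue [2, 12, 6, 1, 13, 5]
Visit 2 → queue [12, 6, 1, 13, 5]
Visit 12 → queue [6, 1, 13, 5]
Visit 6 → queue [1, 13, 5]
Visit 1 → queue [13, 5]
Visit 13 → queue [5]
Visit 5 → queue []

Visit order: 8, 9, 7, 3, 4, 11, 0, 10, 2, 12, 6, 1, 13, 5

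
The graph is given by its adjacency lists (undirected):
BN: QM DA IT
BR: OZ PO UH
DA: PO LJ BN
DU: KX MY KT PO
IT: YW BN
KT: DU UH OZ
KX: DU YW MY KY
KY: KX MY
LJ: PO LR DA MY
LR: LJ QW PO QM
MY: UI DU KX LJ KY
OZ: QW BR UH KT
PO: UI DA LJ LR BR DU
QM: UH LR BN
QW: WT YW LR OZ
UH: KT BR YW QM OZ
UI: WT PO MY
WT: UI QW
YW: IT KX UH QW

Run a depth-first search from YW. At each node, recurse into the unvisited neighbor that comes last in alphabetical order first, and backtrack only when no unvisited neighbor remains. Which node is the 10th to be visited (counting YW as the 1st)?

MY

Visit YW
YW → UH
UH → QM
QM → LR
LR → QW
QW → WT
WT → UI
UI → PO
PO → LJ
LJ → MY
MY → KY
KY → KX
KX → DU
DU → KT
KT → OZ
OZ → BR
LJ → DA
DA → BN
BN → IT

Visit order: YW, UH, QM, LR, QW, WT, UI, PO, LJ, MY, KY, KX, DU, KT, OZ, BR, DA, BN, IT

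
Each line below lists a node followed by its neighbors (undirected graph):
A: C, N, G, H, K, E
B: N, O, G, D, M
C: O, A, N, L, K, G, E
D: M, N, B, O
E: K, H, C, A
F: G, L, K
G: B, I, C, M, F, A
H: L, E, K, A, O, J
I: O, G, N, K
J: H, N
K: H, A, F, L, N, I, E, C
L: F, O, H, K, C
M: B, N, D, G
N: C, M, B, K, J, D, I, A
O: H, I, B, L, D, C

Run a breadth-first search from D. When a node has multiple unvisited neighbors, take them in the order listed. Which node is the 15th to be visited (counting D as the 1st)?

Visit D; enqueue M, N, B, O → queue [M, N, B, O]
Visit M; enqueue G → queue [N, B, O, G]
Visit N; enqueue C, K, J, I, A → queue [B, O, G, C, K, J, I, A]
Visit B → queue [O, G, C, K, J, I, A]
Visit O; enqueue H, L → queue [G, C, K, J, I, A, H, L]
Visit G; enqueue F → queue [C, K, J, I, A, H, L, F]
Visit C; enqueue E → queue [K, J, I, A, H, L, F, E]
Visit K → queue [J, I, A, H, L, F, E]
Visit J → queue [I, A, H, L, F, E]
Visit I → queue [A, H, L, F, E]
Visit A → queue [H, L, F, E]
Visit H → queue [L, F, E]
Visit L → queue [F, E]
Visit F → queue [E]
Visit E → queue []

Visit order: D, M, N, B, O, G, C, K, J, I, A, H, L, F, E

E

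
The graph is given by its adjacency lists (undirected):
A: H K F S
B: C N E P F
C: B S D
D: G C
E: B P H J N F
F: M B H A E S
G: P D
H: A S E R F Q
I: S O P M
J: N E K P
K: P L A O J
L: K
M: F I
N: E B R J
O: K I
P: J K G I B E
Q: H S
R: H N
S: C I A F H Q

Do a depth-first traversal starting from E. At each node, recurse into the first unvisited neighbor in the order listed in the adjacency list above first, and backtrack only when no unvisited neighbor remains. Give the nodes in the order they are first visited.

Visit E
E → B
B → C
C → S
S → I
I → O
O → K
K → P
P → J
J → N
N → R
R → H
H → A
A → F
F → M
H → Q
P → G
G → D
K → L

E → B → C → S → I → O → K → P → J → N → R → H → A → F → M → Q → G → D → L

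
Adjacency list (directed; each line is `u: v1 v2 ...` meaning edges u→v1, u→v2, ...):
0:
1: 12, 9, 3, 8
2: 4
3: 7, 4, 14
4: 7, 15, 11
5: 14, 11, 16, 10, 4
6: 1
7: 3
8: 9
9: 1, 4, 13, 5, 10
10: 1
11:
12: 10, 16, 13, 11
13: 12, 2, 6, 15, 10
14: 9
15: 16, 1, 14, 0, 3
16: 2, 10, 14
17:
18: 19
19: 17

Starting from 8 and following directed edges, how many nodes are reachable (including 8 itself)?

17

BFS from 8 visits: 8, 9, 1, 4, 5, 10, 13, 3, 12, 7, 11, 15, 14, 16, 2, 6, 0
Reachable nodes: 17 of 20 total.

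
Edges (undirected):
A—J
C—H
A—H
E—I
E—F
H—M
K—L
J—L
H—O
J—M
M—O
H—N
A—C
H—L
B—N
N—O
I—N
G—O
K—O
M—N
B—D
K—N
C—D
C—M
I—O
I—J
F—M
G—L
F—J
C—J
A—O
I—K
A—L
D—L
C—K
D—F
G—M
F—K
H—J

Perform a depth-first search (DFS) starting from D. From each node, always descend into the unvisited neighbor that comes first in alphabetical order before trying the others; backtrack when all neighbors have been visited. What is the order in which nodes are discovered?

D, B, N, H, A, C, J, F, E, I, K, L, G, M, O

Visit D
D → B
B → N
N → H
H → A
A → C
C → J
J → F
F → E
E → I
I → K
K → L
L → G
G → M
M → O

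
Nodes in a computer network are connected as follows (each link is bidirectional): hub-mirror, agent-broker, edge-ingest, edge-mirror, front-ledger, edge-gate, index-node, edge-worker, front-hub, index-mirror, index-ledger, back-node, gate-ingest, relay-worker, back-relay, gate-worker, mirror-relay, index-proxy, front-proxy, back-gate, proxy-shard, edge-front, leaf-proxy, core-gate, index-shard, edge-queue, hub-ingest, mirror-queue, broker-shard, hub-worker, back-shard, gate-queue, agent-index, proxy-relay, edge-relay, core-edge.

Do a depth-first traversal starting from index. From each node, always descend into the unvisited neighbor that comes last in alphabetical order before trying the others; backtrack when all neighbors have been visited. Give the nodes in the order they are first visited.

Visit index
index → shard
shard → proxy
proxy → relay
relay → worker
worker → hub
hub → mirror
mirror → queue
queue → gate
gate → ingest
ingest → edge
edge → front
front → ledger
edge → core
gate → back
back → node
proxy → leaf
shard → broker
broker → agent

index shard proxy relay worker hub mirror queue gate ingest edge front ledger core back node leaf broker agent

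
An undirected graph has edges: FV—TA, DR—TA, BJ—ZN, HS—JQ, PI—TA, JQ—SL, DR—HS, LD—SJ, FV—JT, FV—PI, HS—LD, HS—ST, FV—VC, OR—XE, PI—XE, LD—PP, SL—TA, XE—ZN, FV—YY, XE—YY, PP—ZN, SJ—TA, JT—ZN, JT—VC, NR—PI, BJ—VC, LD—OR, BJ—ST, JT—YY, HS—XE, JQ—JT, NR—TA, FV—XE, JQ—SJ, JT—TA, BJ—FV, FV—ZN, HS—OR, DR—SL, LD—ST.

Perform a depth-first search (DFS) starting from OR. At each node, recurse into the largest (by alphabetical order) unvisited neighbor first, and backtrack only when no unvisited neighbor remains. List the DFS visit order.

OR, XE, ZN, PP, LD, ST, HS, JQ, SL, TA, SJ, PI, NR, FV, YY, JT, VC, BJ, DR

Visit OR
OR → XE
XE → ZN
ZN → PP
PP → LD
LD → ST
ST → HS
HS → JQ
JQ → SL
SL → TA
TA → SJ
TA → PI
PI → NR
PI → FV
FV → YY
YY → JT
JT → VC
VC → BJ
TA → DR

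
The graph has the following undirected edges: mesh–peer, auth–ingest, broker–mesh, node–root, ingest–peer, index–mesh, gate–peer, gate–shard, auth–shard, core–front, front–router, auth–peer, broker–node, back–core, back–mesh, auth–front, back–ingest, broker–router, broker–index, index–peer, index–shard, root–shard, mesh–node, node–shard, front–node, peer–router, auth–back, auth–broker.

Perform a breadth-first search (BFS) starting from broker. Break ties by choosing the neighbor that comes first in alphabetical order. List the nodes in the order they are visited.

broker → auth → index → mesh → node → router → back → front → ingest → peer → shard → root → core → gate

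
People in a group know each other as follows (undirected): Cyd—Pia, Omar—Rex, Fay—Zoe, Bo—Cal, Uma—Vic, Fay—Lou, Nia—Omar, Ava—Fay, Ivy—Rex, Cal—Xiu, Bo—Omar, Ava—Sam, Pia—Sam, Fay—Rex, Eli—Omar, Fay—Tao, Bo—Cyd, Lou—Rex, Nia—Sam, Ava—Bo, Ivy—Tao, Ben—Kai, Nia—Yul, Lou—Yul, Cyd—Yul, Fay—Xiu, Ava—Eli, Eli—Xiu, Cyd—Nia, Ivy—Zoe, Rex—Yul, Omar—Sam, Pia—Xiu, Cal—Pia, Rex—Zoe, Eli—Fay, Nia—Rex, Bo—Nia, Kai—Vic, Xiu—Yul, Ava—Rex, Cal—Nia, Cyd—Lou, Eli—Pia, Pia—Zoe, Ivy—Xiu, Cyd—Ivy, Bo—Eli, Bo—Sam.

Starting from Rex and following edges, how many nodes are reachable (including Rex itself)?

BFS from Rex visits: Rex, Zoe, Yul, Omar, Nia, Lou, Ivy, Fay, Ava, Pia, Xiu, Cyd, Sam, Eli, Bo, Cal, Tao
Reachable nodes: 17 of 21 total.

17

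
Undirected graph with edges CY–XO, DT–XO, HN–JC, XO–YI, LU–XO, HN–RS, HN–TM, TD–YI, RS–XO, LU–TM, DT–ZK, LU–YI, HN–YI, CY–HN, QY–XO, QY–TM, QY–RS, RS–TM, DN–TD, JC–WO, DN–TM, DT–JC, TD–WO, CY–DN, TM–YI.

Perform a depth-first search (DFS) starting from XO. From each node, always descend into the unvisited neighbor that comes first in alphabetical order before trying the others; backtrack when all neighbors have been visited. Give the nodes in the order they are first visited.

Visit XO
XO → CY
CY → DN
DN → TD
TD → WO
WO → JC
JC → DT
DT → ZK
JC → HN
HN → RS
RS → QY
QY → TM
TM → LU
LU → YI

XO, CY, DN, TD, WO, JC, DT, ZK, HN, RS, QY, TM, LU, YI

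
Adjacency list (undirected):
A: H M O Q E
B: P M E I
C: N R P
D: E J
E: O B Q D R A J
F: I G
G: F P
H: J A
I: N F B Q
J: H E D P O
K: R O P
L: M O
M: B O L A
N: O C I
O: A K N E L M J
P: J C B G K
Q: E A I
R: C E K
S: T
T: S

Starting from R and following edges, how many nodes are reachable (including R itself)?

18

BFS from R visits: R, C, E, K, N, P, A, B, D, J, O, Q, I, G, H, M, L, F
Reachable nodes: 18 of 20 total.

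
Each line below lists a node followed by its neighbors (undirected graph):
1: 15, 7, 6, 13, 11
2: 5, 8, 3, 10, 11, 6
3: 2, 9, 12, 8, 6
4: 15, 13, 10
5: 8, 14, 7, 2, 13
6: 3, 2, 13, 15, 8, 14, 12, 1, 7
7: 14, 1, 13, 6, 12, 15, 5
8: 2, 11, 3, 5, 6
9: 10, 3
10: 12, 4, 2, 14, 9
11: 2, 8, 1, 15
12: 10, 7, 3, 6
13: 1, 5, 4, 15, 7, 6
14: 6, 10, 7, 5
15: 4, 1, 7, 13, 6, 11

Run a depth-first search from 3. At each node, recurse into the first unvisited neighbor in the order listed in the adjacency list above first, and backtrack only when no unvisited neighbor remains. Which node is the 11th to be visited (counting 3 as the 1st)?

Visit 3
3 → 2
2 → 5
5 → 8
8 → 11
11 → 1
1 → 15
15 → 4
4 → 13
13 → 7
7 → 14
14 → 6
6 → 12
12 → 10
10 → 9

Visit order: 3, 2, 5, 8, 11, 1, 15, 4, 13, 7, 14, 6, 12, 10, 9

14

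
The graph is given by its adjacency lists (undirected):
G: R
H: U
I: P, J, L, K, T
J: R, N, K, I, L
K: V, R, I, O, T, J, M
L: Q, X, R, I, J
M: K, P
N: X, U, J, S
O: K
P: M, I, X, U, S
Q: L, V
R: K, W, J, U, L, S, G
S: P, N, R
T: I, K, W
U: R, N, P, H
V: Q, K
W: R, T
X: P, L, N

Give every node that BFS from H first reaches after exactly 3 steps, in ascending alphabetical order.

Level 0: H
Level 1: U
Level 2: N, P, R
Level 3: G, I, J, K, L, M, S, W, X
Level 4: O, Q, T, V

G, I, J, K, L, M, S, W, X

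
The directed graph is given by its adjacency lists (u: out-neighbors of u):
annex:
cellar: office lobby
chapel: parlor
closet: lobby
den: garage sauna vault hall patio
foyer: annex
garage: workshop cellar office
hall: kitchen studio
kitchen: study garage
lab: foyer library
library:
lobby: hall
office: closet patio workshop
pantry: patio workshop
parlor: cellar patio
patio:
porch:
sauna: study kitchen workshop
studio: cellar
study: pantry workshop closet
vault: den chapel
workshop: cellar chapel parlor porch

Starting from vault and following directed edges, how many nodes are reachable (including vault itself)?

18

BFS from vault visits: vault, chapel, den, parlor, garage, hall, patio, sauna, cellar, office, workshop, kitchen, studio, study, lobby, closet, porch, pantry
Reachable nodes: 18 of 22 total.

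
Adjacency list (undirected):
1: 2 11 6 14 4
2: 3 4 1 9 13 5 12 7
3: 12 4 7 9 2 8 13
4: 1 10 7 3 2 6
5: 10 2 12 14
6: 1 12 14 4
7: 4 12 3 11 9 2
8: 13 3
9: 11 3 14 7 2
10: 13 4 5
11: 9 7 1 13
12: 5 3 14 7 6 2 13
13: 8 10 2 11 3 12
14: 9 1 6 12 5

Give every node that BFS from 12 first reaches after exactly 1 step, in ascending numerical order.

2, 3, 5, 6, 7, 13, 14

Level 0: 12
Level 1: 2, 3, 5, 6, 7, 13, 14
Level 2: 1, 4, 8, 9, 10, 11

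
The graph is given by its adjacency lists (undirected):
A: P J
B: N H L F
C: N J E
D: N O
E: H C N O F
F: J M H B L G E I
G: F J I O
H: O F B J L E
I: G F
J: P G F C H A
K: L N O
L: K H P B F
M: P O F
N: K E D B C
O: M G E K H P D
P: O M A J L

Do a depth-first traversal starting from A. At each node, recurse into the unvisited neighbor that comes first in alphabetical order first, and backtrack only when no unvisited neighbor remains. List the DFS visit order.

A -> J -> C -> E -> F -> B -> H -> L -> K -> N -> D -> O -> G -> I -> M -> P

Visit A
A → J
J → C
C → E
E → F
F → B
B → H
H → L
L → K
K → N
N → D
D → O
O → G
G → I
O → M
M → P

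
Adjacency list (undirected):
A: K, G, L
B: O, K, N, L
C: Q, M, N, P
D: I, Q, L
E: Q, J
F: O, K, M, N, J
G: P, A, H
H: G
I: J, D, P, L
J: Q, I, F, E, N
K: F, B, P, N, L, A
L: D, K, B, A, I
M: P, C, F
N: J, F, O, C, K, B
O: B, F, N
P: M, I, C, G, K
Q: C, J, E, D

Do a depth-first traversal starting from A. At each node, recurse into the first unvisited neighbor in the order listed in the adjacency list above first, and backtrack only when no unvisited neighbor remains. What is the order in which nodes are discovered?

A → K → F → O → B → N → J → Q → C → M → P → I → D → L → G → H → E

Visit A
A → K
K → F
F → O
O → B
B → N
N → J
J → Q
Q → C
C → M
M → P
P → I
I → D
D → L
P → G
G → H
Q → E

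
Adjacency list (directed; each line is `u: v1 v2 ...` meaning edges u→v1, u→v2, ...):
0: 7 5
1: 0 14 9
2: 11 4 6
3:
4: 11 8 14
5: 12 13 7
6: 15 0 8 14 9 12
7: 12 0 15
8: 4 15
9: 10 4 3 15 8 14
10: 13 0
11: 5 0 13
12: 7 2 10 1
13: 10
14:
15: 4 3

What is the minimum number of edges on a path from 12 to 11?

2

Level 0: 12
Level 1: 1, 2, 7, 10
Level 2: 0, 4, 6, 9, 11, 13, 14, 15
Level 3: 3, 5, 8
11 first appears at level 2.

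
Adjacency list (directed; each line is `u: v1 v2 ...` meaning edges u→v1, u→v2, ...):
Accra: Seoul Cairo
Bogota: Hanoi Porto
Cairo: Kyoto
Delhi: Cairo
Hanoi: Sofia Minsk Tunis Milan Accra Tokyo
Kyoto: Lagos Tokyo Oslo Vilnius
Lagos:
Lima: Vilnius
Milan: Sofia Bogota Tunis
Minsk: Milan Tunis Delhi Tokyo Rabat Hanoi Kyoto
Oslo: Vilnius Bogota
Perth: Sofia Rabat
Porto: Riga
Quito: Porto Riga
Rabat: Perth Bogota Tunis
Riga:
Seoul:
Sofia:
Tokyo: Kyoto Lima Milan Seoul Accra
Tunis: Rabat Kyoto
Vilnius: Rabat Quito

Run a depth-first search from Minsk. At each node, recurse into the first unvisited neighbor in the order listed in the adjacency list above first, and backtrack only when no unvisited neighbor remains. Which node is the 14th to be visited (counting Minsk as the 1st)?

Quito

Visit Minsk
Minsk → Milan
Milan → Sofia
Milan → Bogota
Bogota → Hanoi
Hanoi → Tunis
Tunis → Rabat
Rabat → Perth
Tunis → Kyoto
Kyoto → Lagos
Kyoto → Tokyo
Tokyo → Lima
Lima → Vilnius
Vilnius → Quito
Quito → Porto
Porto → Riga
Tokyo → Seoul
Tokyo → Accra
Accra → Cairo
Kyoto → Oslo
Minsk → Delhi

Visit order: Minsk, Milan, Sofia, Bogota, Hanoi, Tunis, Rabat, Perth, Kyoto, Lagos, Tokyo, Lima, Vilnius, Quito, Porto, Riga, Seoul, Accra, Cairo, Oslo, Delhi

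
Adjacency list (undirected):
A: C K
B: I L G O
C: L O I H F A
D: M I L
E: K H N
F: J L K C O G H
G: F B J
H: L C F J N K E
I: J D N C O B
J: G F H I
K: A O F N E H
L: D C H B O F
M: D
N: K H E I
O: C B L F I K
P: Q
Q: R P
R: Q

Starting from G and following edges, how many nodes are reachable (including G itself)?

BFS from G visits: G, F, B, J, L, K, C, O, H, I, D, A, N, E, M
Reachable nodes: 15 of 18 total.

15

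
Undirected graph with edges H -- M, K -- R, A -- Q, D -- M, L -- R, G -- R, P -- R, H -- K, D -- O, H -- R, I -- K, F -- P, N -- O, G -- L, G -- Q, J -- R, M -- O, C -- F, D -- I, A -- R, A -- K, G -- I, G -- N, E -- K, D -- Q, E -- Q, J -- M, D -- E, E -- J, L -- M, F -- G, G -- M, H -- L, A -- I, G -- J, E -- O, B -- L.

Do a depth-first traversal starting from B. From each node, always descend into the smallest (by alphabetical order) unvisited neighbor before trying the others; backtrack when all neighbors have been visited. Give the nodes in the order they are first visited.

B, L, G, F, C, P, R, A, I, D, E, J, M, H, K, O, N, Q

Visit B
B → L
L → G
G → F
F → C
F → P
P → R
R → A
A → I
I → D
D → E
E → J
J → M
M → H
H → K
M → O
O → N
E → Q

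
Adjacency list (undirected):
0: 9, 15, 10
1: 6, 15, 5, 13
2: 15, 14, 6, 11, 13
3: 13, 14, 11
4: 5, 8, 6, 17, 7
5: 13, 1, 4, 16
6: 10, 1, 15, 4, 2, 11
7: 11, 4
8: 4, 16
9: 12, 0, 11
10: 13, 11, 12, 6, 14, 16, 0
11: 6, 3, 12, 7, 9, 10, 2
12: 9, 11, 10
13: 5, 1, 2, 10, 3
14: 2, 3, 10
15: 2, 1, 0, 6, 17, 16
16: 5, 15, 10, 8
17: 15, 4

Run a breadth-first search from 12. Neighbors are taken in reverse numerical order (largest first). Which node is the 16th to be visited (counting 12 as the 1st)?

8

Visit 12; enqueue 11, 10, 9 → queue [11, 10, 9]
Visit 11; enqueue 7, 6, 3, 2 → queue [10, 9, 7, 6, 3, 2]
Visit 10; enqueue 16, 14, 13, 0 → queue [9, 7, 6, 3, 2, 16, 14, 13, 0]
Visit 9 → queue [7, 6, 3, 2, 16, 14, 13, 0]
Visit 7; enqueue 4 → queue [6, 3, 2, 16, 14, 13, 0, 4]
Visit 6; enqueue 15, 1 → queue [3, 2, 16, 14, 13, 0, 4, 15, 1]
Visit 3 → queue [2, 16, 14, 13, 0, 4, 15, 1]
Visit 2 → queue [16, 14, 13, 0, 4, 15, 1]
Visit 16; enqueue 8, 5 → queue [14, 13, 0, 4, 15, 1, 8, 5]
Visit 14 → queue [13, 0, 4, 15, 1, 8, 5]
Visit 13 → queue [0, 4, 15, 1, 8, 5]
Visit 0 → queue [4, 15, 1, 8, 5]
Visit 4; enqueue 17 → queue [15, 1, 8, 5, 17]
Visit 15 → queue [1, 8, 5, 17]
Visit 1 → queue [8, 5, 17]
Visit 8 → queue [5, 17]
Visit 5 → queue [17]
Visit 17 → queue []

Visit order: 12, 11, 10, 9, 7, 6, 3, 2, 16, 14, 13, 0, 4, 15, 1, 8, 5, 17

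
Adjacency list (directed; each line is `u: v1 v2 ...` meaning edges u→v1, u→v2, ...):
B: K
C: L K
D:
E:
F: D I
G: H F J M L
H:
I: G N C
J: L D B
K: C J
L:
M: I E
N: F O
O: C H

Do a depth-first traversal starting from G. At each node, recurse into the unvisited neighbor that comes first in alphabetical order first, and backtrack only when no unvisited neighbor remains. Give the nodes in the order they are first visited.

Visit G
G → F
F → D
F → I
I → C
C → K
K → J
J → B
J → L
I → N
N → O
O → H
G → M
M → E

G → F → D → I → C → K → J → B → L → N → O → H → M → E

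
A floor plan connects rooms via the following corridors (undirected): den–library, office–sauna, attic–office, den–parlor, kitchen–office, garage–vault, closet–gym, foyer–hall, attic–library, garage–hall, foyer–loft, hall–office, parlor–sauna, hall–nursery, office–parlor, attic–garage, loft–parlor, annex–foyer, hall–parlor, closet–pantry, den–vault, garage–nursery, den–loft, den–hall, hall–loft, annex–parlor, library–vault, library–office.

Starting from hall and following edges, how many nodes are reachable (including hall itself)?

14

BFS from hall visits: hall, den, foyer, garage, loft, nursery, office, parlor, library, vault, annex, attic, kitchen, sauna
Reachable nodes: 14 of 17 total.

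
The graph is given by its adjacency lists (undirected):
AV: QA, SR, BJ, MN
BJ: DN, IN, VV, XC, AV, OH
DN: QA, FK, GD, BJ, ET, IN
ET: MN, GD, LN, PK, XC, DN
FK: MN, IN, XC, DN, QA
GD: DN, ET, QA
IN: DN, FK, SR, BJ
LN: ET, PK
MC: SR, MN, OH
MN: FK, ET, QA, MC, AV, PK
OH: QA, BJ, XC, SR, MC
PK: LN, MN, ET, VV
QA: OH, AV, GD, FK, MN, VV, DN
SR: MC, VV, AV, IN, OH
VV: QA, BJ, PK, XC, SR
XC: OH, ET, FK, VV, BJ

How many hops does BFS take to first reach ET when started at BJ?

2

Level 0: BJ
Level 1: AV, DN, IN, OH, VV, XC
Level 2: ET, FK, GD, MC, MN, PK, QA, SR
Level 3: LN
ET first appears at level 2.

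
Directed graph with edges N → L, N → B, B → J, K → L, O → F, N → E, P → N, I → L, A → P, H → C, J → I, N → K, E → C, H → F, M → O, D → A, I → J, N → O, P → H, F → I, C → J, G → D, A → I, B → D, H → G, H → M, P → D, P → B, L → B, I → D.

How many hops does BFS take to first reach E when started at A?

3

Level 0: A
Level 1: I, P
Level 2: B, D, H, J, L, N
Level 3: C, E, F, G, K, M, O
E first appears at level 3.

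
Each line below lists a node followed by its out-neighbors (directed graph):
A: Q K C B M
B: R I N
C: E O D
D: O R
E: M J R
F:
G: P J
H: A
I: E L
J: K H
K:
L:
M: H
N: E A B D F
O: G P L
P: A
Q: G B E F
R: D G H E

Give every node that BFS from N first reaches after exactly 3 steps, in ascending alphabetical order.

Level 0: N
Level 1: A, B, D, E, F
Level 2: C, I, J, K, M, O, Q, R
Level 3: G, H, L, P

G, H, L, P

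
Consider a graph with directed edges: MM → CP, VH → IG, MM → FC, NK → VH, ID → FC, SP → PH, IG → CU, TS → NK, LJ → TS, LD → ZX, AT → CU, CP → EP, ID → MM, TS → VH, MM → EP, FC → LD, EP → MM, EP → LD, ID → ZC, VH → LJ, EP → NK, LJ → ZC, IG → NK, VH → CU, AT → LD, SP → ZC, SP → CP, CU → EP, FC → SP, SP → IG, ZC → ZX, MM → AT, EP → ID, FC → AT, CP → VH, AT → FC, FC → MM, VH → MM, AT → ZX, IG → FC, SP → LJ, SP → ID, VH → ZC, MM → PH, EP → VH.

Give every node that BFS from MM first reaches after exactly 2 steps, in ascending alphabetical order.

CU, ID, LD, NK, SP, VH, ZX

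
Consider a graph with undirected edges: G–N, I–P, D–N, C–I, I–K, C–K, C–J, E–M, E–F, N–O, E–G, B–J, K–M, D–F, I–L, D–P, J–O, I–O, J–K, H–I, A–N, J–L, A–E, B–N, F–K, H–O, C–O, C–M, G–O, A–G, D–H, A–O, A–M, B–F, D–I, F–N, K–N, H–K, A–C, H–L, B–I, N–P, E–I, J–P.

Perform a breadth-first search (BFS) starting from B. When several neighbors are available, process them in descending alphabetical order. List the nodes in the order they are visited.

Visit B; enqueue N, J, I, F → queue [N, J, I, F]
Visit N; enqueue P, O, K, G, D, A → queue [J, I, F, P, O, K, G, D, A]
Visit J; enqueue L, C → queue [I, F, P, O, K, G, D, A, L, C]
Visit I; enqueue H, E → queue [F, P, O, K, G, D, A, L, C, H, E]
Visit F → queue [P, O, K, G, D, A, L, C, H, E]
Visit P → queue [O, K, G, D, A, L, C, H, E]
Visit O → queue [K, G, D, A, L, C, H, E]
Visit K; enqueue M → queue [G, D, A, L, C, H, E, M]
Visit G → queue [D, A, L, C, H, E, M]
Visit D → queue [A, L, C, H, E, M]
Visit A → queue [L, C, H, E, M]
Visit L → queue [C, H, E, M]
Visit C → queue [H, E, M]
Visit H → queue [E, M]
Visit E → queue [M]
Visit M → queue []

B -> N -> J -> I -> F -> P -> O -> K -> G -> D -> A -> L -> C -> H -> E -> M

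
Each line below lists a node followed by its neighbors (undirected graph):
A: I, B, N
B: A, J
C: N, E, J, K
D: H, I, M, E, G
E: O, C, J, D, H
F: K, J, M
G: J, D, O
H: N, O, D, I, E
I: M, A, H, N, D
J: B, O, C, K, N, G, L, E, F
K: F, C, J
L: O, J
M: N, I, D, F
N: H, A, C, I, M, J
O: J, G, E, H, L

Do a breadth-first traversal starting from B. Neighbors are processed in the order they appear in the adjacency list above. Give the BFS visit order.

Visit B; enqueue A, J → queue [A, J]
Visit A; enqueue I, N → queue [J, I, N]
Visit J; enqueue O, C, K, G, L, E, F → queue [I, N, O, C, K, G, L, E, F]
Visit I; enqueue M, H, D → queue [N, O, C, K, G, L, E, F, M, H, D]
Visit N → queue [O, C, K, G, L, E, F, M, H, D]
Visit O → queue [C, K, G, L, E, F, M, H, D]
Visit C → queue [K, G, L, E, F, M, H, D]
Visit K → queue [G, L, E, F, M, H, D]
Visit G → queue [L, E, F, M, H, D]
Visit L → queue [E, F, M, H, D]
Visit E → queue [F, M, H, D]
Visit F → queue [M, H, D]
Visit M → queue [H, D]
Visit H → queue [D]
Visit D → queue []

B, A, J, I, N, O, C, K, G, L, E, F, M, H, D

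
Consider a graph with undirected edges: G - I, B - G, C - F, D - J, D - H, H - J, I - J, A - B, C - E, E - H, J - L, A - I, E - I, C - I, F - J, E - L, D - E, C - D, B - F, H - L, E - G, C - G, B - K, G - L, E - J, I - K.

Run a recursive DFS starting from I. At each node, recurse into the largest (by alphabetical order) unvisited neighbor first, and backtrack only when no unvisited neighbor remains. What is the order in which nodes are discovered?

Visit I
I → K
K → B
B → G
G → L
L → J
J → H
H → E
E → D
D → C
C → F
B → A

I, K, B, G, L, J, H, E, D, C, F, A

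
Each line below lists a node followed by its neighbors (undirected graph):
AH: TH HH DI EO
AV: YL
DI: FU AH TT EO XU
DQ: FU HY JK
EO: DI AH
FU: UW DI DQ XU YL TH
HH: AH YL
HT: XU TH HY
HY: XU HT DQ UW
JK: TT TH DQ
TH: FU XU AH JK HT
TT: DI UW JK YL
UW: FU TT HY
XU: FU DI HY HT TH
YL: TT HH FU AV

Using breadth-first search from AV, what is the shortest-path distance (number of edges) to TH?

Level 0: AV
Level 1: YL
Level 2: FU, HH, TT
Level 3: AH, DI, DQ, JK, TH, UW, XU
Level 4: EO, HT, HY
TH first appears at level 3.

3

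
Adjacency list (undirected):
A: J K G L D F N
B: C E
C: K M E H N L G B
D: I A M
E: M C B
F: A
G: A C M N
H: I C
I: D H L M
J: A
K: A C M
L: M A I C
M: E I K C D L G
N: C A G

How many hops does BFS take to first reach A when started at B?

Level 0: B
Level 1: C, E
Level 2: G, H, K, L, M, N
Level 3: A, D, I
Level 4: F, J
A first appears at level 3.

3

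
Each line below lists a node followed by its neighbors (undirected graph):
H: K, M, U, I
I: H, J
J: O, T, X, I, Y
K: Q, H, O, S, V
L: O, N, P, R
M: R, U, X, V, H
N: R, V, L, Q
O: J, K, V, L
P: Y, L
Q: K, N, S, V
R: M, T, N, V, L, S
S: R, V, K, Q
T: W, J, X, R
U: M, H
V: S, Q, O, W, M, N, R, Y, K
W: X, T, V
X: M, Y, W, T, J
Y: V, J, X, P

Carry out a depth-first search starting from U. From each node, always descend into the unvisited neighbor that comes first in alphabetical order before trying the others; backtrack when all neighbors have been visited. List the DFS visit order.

Visit U
U → H
H → I
I → J
J → O
O → K
K → Q
Q → N
N → L
L → P
P → Y
Y → V
V → M
M → R
R → S
R → T
T → W
W → X

U -> H -> I -> J -> O -> K -> Q -> N -> L -> P -> Y -> V -> M -> R -> S -> T -> W -> X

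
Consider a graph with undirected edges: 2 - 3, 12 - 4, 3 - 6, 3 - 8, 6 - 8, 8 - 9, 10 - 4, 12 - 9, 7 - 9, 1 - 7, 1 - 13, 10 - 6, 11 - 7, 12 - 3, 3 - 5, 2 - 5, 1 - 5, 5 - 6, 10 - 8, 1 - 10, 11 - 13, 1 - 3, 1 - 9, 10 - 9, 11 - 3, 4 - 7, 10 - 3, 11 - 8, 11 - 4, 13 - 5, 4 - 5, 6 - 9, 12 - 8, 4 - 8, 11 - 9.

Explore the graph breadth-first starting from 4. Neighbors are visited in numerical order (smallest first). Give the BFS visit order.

4 -> 5 -> 7 -> 8 -> 10 -> 11 -> 12 -> 1 -> 2 -> 3 -> 6 -> 13 -> 9

Visit 4; enqueue 5, 7, 8, 10, 11, 12 → queue [5, 7, 8, 10, 11, 12]
Visit 5; enqueue 1, 2, 3, 6, 13 → queue [7, 8, 10, 11, 12, 1, 2, 3, 6, 13]
Visit 7; enqueue 9 → queue [8, 10, 11, 12, 1, 2, 3, 6, 13, 9]
Visit 8 → queue [10, 11, 12, 1, 2, 3, 6, 13, 9]
Visit 10 → queue [11, 12, 1, 2, 3, 6, 13, 9]
Visit 11 → queue [12, 1, 2, 3, 6, 13, 9]
Visit 12 → queue [1, 2, 3, 6, 13, 9]
Visit 1 → queue [2, 3, 6, 13, 9]
Visit 2 → queue [3, 6, 13, 9]
Visit 3 → queue [6, 13, 9]
Visit 6 → queue [13, 9]
Visit 13 → queue [9]
Visit 9 → queue []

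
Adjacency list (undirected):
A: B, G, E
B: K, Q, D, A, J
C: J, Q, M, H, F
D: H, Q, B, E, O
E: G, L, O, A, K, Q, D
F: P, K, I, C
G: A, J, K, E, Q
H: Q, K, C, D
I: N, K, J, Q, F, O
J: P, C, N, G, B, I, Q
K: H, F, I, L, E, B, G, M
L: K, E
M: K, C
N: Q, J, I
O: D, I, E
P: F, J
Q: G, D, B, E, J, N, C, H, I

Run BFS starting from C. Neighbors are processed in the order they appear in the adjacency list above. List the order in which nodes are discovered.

C J Q M H F P N G B I D E K A O L

Visit C; enqueue J, Q, M, H, F → queue [J, Q, M, H, F]
Visit J; enqueue P, N, G, B, I → queue [Q, M, H, F, P, N, G, B, I]
Visit Q; enqueue D, E → queue [M, H, F, P, N, G, B, I, D, E]
Visit M; enqueue K → queue [H, F, P, N, G, B, I, D, E, K]
Visit H → queue [F, P, N, G, B, I, D, E, K]
Visit F → queue [P, N, G, B, I, D, E, K]
Visit P → queue [N, G, B, I, D, E, K]
Visit N → queue [G, B, I, D, E, K]
Visit G; enqueue A → queue [B, I, D, E, K, A]
Visit B → queue [I, D, E, K, A]
Visit I; enqueue O → queue [D, E, K, A, O]
Visit D → queue [E, K, A, O]
Visit E; enqueue L → queue [K, A, O, L]
Visit K → queue [A, O, L]
Visit A → queue [O, L]
Visit O → queue [L]
Visit L → queue []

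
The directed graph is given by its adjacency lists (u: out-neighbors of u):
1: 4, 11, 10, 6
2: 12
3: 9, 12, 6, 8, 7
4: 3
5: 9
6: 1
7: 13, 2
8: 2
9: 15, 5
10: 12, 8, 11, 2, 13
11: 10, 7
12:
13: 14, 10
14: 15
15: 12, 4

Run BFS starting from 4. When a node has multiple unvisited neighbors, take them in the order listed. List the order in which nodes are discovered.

4, 3, 9, 12, 6, 8, 7, 15, 5, 1, 2, 13, 11, 10, 14

Visit 4; enqueue 3 → queue [3]
Visit 3; enqueue 9, 12, 6, 8, 7 → queue [9, 12, 6, 8, 7]
Visit 9; enqueue 15, 5 → queue [12, 6, 8, 7, 15, 5]
Visit 12 → queue [6, 8, 7, 15, 5]
Visit 6; enqueue 1 → queue [8, 7, 15, 5, 1]
Visit 8; enqueue 2 → queue [7, 15, 5, 1, 2]
Visit 7; enqueue 13 → queue [15, 5, 1, 2, 13]
Visit 15 → queue [5, 1, 2, 13]
Visit 5 → queue [1, 2, 13]
Visit 1; enqueue 11, 10 → queue [2, 13, 11, 10]
Visit 2 → queue [13, 11, 10]
Visit 13; enqueue 14 → queue [11, 10, 14]
Visit 11 → queue [10, 14]
Visit 10 → queue [14]
Visit 14 → queue []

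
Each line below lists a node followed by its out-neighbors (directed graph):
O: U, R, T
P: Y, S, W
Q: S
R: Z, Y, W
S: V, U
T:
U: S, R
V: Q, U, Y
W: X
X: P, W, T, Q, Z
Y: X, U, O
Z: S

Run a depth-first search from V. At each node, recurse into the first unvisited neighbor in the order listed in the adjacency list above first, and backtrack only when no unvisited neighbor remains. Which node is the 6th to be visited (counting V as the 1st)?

Z

Visit V
V → Q
Q → S
S → U
U → R
R → Z
R → Y
Y → X
X → P
P → W
X → T
Y → O

Visit order: V, Q, S, U, R, Z, Y, X, P, W, T, O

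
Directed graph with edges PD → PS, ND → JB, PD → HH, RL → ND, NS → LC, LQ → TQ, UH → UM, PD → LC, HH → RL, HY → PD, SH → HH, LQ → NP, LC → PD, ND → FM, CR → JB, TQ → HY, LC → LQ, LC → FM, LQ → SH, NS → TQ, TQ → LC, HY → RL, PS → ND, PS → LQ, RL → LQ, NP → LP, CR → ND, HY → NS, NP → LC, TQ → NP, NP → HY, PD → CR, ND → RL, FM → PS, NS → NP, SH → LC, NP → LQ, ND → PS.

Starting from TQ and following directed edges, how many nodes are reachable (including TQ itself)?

BFS from TQ visits: TQ, NP, LC, HY, LQ, LP, PD, FM, RL, NS, SH, PS, HH, CR, ND, JB
Reachable nodes: 16 of 18 total.

16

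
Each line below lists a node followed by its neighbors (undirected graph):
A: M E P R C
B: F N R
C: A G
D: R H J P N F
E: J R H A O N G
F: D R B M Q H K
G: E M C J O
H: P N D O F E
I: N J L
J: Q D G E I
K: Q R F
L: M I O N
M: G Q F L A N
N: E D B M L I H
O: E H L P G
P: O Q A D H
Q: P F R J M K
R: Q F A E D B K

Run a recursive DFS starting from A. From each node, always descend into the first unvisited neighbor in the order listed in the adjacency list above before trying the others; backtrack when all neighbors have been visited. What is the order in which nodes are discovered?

Visit A
A → M
M → G
G → E
E → J
J → Q
Q → P
P → O
O → H
H → N
N → D
D → R
R → F
F → B
F → K
N → L
L → I
G → C

A -> M -> G -> E -> J -> Q -> P -> O -> H -> N -> D -> R -> F -> B -> K -> L -> I -> C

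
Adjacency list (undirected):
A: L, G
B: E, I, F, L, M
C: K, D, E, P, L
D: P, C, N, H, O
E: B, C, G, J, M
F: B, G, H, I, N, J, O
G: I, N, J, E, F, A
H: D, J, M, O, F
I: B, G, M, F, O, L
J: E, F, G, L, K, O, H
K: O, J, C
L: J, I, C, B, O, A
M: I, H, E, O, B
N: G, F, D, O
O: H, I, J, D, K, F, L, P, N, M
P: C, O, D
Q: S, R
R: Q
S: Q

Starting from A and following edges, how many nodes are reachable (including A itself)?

BFS from A visits: A, L, G, J, I, C, B, O, N, E, F, K, H, M, D, P
Reachable nodes: 16 of 19 total.

16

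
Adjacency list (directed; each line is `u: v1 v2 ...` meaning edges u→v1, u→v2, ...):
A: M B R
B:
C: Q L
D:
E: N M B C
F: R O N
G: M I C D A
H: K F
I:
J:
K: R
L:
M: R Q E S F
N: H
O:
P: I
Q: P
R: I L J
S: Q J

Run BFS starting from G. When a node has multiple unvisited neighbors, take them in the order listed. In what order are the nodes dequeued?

Visit G; enqueue M, I, C, D, A → queue [M, I, C, D, A]
Visit M; enqueue R, Q, E, S, F → queue [I, C, D, A, R, Q, E, S, F]
Visit I → queue [C, D, A, R, Q, E, S, F]
Visit C; enqueue L → queue [D, A, R, Q, E, S, F, L]
Visit D → queue [A, R, Q, E, S, F, L]
Visit A; enqueue B → queue [R, Q, E, S, F, L, B]
Visit R; enqueue J → queue [Q, E, S, F, L, B, J]
Visit Q; enqueue P → queue [E, S, F, L, B, J, P]
Visit E; enqueue N → queue [S, F, L, B, J, P, N]
Visit S → queue [F, L, B, J, P, N]
Visit F; enqueue O → queue [L, B, J, P, N, O]
Visit L → queue [B, J, P, N, O]
Visit B → queue [J, P, N, O]
Visit J → queue [P, N, O]
Visit P → queue [N, O]
Visit N; enqueue H → queue [O, H]
Visit O → queue [H]
Visit H; enqueue K → queue [K]
Visit K → queue []

G, M, I, C, D, A, R, Q, E, S, F, L, B, J, P, N, O, H, K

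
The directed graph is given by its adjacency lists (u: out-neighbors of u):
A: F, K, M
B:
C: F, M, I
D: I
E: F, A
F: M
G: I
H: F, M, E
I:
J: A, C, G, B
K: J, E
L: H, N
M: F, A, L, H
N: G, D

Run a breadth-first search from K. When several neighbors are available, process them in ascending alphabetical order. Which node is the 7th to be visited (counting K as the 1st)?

C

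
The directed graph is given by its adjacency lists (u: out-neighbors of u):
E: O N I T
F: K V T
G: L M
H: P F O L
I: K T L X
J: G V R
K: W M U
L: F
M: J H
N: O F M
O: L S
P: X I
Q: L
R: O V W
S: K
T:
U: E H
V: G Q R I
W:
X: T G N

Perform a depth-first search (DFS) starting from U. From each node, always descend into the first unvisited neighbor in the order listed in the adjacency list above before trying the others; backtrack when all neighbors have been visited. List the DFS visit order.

Visit U
U → E
E → O
O → L
L → F
F → K
K → W
K → M
M → J
J → G
J → V
V → Q
V → R
V → I
I → T
I → X
X → N
M → H
H → P
O → S

U E O L F K W M J G V Q R I T X N H P S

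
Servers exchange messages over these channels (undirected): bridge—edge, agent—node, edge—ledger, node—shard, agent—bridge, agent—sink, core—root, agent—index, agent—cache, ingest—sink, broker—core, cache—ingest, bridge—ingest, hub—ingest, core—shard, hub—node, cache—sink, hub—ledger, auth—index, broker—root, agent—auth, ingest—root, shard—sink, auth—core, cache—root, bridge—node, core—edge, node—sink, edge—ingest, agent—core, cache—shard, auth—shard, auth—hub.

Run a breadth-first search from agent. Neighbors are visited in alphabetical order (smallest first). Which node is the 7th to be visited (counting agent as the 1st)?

node

Visit agent; enqueue auth, bridge, cache, core, index, node, sink → queue [auth, bridge, cache, core, index, node, sink]
Visit auth; enqueue hub, shard → queue [bridge, cache, core, index, node, sink, hub, shard]
Visit bridge; enqueue edge, ingest → queue [cache, core, index, node, sink, hub, shard, edge, ingest]
Visit cache; enqueue root → queue [core, index, node, sink, hub, shard, edge, ingest, root]
Visit core; enqueue broker → queue [index, node, sink, hub, shard, edge, ingest, root, broker]
Visit index → queue [node, sink, hub, shard, edge, ingest, root, broker]
Visit node → queue [sink, hub, shard, edge, ingest, root, broker]
Visit sink → queue [hub, shard, edge, ingest, root, broker]
Visit hub; enqueue ledger → queue [shard, edge, ingest, root, broker, ledger]
Visit shard → queue [edge, ingest, root, broker, ledger]
Visit edge → queue [ingest, root, broker, ledger]
Visit ingest → queue [root, broker, ledger]
Visit root → queue [broker, ledger]
Visit broker → queue [ledger]
Visit ledger → queue []

Visit order: agent, auth, bridge, cache, core, index, node, sink, hub, shard, edge, ingest, root, broker, ledger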